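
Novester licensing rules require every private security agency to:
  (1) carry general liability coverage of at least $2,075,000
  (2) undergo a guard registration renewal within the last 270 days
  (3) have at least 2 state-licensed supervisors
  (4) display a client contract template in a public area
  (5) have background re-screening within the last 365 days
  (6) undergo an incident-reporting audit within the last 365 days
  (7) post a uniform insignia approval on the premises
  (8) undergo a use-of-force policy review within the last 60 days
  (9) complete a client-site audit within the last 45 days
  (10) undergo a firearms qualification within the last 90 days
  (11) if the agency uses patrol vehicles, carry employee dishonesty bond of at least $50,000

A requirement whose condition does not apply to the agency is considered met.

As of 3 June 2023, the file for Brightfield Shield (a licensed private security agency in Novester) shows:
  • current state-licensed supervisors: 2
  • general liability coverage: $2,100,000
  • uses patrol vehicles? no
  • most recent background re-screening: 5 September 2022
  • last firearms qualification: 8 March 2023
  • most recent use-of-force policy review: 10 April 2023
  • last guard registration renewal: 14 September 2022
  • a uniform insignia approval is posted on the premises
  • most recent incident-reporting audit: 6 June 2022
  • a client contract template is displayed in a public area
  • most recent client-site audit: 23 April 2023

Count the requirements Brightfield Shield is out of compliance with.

0

1. general liability coverage $2,100,000 ≥ $2,075,000 → met
2. guard registration renewal 262 days ago vs limit 270 → met
3. state-licensed supervisors 2 ≥ 2 → met
4. client contract template present → met
5. background re-screening 271 days ago vs limit 365 → met
6. incident-reporting audit 362 days ago vs limit 365 → met
7. uniform insignia approval present → met
8. use-of-force policy review 54 days ago vs limit 60 → met
9. client-site audit 41 days ago vs limit 45 → met
10. firearms qualification 87 days ago vs limit 90 → met
11. condition 'uses patrol vehicles' does not hold → requirement n/a → met
Not met: 0 of 11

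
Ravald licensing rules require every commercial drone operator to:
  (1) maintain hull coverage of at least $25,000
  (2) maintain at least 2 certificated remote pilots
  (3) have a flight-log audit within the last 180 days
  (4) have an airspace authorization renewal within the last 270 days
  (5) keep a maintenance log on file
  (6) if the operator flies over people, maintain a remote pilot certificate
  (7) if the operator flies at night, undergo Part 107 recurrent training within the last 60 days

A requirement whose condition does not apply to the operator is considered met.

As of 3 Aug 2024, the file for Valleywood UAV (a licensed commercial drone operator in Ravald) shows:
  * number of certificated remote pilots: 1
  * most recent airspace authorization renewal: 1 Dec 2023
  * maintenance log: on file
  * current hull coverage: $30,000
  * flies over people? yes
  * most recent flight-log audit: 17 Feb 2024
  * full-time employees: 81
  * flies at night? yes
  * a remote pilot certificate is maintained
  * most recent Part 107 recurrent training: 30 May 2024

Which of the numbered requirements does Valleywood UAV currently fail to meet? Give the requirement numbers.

1. hull coverage $30,000 ≥ $25,000 → met
2. certificated remote pilots 1 < 2 → not met
3. flight-log audit 168 days ago vs limit 180 → met
4. airspace authorization renewal 246 days ago vs limit 270 → met
5. maintenance log present → met
6. condition 'flies over people' holds; remote pilot certificate present → met
7. condition 'flies at night' holds; Part 107 recurrent training 65 days ago vs limit 60 → not met
Not met: 2, 7

2, 7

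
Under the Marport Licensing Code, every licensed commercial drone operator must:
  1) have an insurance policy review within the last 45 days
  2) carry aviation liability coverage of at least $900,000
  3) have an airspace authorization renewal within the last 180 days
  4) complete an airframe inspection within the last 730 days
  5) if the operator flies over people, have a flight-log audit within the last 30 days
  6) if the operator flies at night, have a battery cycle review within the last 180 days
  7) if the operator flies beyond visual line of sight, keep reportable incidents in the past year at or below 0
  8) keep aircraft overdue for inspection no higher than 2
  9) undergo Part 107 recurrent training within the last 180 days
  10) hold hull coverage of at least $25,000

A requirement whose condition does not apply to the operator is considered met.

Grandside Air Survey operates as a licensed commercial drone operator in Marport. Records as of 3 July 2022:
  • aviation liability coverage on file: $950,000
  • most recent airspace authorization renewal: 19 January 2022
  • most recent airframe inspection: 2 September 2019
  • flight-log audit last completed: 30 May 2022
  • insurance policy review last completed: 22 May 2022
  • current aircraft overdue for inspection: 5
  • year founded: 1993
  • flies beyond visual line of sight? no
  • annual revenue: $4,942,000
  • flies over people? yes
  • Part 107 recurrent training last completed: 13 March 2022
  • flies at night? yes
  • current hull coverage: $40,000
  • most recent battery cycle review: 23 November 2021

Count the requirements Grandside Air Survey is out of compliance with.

4

1. insurance policy review 42 days ago vs limit 45 → met
2. aviation liability coverage $950,000 ≥ $900,000 → met
3. airspace authorization renewal 165 days ago vs limit 180 → met
4. airframe inspection 1035 days ago vs limit 730 → not met
5. condition 'flies over people' holds; flight-log audit 34 days ago vs limit 30 → not met
6. condition 'flies at night' holds; battery cycle review 222 days ago vs limit 180 → not met
7. condition 'flies beyond visual line of sight' does not hold → requirement n/a → met
8. aircraft overdue for inspection 5 > 2 → not met
9. Part 107 recurrent training 112 days ago vs limit 180 → met
10. hull coverage $40,000 ≥ $25,000 → met
Not met: 4 of 10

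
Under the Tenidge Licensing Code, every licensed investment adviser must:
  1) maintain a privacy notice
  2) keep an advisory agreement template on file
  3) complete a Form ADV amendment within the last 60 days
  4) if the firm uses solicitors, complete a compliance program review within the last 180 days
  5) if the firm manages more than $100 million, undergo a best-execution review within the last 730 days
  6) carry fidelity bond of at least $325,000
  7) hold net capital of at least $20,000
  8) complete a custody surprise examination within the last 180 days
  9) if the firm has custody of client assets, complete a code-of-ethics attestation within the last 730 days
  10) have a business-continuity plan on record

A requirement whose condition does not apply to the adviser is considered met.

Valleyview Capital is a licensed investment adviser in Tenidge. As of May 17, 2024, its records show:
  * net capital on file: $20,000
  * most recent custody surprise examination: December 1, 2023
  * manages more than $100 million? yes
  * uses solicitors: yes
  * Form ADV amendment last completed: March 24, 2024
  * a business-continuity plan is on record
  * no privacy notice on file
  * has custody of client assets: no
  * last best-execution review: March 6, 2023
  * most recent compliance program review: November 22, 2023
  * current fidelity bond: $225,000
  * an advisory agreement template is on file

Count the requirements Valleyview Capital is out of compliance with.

2

1. privacy notice absent → not met
2. advisory agreement template present → met
3. Form ADV amendment 54 days ago vs limit 60 → met
4. condition 'uses solicitors' holds; compliance program review 177 days ago vs limit 180 → met
5. condition 'manages more than $100 million' holds; best-execution review 438 days ago vs limit 730 → met
6. fidelity bond $225,000 < $325,000 → not met
7. net capital $20,000 ≥ $20,000 → met
8. custody surprise examination 168 days ago vs limit 180 → met
9. condition 'has custody of client assets' does not hold → requirement n/a → met
10. business-continuity plan present → met
Not met: 2 of 10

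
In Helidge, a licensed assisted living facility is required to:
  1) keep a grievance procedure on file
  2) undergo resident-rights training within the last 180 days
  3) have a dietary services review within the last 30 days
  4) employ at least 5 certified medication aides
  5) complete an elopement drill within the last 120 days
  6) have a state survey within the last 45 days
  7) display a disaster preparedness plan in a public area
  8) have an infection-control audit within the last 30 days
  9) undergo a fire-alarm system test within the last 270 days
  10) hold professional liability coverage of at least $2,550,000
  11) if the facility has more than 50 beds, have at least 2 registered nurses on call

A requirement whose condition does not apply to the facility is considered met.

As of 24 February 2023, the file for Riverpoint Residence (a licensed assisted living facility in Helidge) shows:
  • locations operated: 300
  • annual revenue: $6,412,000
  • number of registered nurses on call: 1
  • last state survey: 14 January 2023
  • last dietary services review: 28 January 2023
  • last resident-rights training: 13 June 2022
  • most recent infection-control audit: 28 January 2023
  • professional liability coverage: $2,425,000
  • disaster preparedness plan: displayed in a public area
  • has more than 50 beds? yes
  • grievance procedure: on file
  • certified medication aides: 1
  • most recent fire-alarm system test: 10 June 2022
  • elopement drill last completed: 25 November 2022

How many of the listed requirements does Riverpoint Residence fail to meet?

4

1. grievance procedure present → met
2. resident-rights training 256 days ago vs limit 180 → not met
3. dietary services review 27 days ago vs limit 30 → met
4. certified medication aides 1 < 5 → not met
5. elopement drill 91 days ago vs limit 120 → met
6. state survey 41 days ago vs limit 45 → met
7. disaster preparedness plan present → met
8. infection-control audit 27 days ago vs limit 30 → met
9. fire-alarm system test 259 days ago vs limit 270 → met
10. professional liability coverage $2,425,000 < $2,550,000 → not met
11. condition 'has more than 50 beds' holds; registered nurses on call 1 < 2 → not met
Not met: 4 of 11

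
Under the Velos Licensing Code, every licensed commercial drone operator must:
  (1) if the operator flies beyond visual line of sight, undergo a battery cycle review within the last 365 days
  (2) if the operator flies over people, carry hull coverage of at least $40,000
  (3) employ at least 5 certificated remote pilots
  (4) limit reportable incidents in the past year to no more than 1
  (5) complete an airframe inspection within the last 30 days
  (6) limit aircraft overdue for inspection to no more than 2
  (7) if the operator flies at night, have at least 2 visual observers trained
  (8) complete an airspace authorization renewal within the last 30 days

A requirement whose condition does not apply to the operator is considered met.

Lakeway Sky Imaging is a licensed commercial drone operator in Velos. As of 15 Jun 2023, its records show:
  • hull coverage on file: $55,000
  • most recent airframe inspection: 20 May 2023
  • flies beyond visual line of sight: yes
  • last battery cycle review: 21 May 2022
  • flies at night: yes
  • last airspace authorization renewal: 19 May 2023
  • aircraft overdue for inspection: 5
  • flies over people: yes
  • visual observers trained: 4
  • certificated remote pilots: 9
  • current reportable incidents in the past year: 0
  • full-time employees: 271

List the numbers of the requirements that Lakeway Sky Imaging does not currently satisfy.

1. condition 'flies beyond visual line of sight' holds; battery cycle review 390 days ago vs limit 365 → not met
2. condition 'flies over people' holds; hull coverage $55,000 ≥ $40,000 → met
3. certificated remote pilots 9 ≥ 5 → met
4. reportable incidents in the past year 0 ≤ 1 → met
5. airframe inspection 26 days ago vs limit 30 → met
6. aircraft overdue for inspection 5 > 2 → not met
7. condition 'flies at night' holds; visual observers trained 4 ≥ 2 → met
8. airspace authorization renewal 27 days ago vs limit 30 → met
Not met: 1, 6

1, 6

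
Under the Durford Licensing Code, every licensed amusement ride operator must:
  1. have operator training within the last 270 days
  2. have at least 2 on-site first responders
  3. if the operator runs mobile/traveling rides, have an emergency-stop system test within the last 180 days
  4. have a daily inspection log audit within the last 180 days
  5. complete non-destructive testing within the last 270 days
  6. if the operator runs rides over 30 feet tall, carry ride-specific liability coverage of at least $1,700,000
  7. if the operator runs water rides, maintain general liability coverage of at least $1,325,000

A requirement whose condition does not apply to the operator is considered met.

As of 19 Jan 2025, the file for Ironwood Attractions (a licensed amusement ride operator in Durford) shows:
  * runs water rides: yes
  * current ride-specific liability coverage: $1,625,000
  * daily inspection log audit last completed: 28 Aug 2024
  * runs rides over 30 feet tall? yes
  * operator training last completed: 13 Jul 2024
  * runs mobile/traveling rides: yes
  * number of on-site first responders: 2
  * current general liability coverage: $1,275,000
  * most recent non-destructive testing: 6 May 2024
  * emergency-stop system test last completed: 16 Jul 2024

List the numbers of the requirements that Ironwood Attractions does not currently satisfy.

3, 6, 7

1. operator training 190 days ago vs limit 270 → met
2. on-site first responders 2 ≥ 2 → met
3. condition 'runs mobile/traveling rides' holds; emergency-stop system test 187 days ago vs limit 180 → not met
4. daily inspection log audit 144 days ago vs limit 180 → met
5. non-destructive testing 258 days ago vs limit 270 → met
6. condition 'runs rides over 30 feet tall' holds; ride-specific liability coverage $1,625,000 < $1,700,000 → not met
7. condition 'runs water rides' holds; general liability coverage $1,275,000 < $1,325,000 → not met
Not met: 3, 6, 7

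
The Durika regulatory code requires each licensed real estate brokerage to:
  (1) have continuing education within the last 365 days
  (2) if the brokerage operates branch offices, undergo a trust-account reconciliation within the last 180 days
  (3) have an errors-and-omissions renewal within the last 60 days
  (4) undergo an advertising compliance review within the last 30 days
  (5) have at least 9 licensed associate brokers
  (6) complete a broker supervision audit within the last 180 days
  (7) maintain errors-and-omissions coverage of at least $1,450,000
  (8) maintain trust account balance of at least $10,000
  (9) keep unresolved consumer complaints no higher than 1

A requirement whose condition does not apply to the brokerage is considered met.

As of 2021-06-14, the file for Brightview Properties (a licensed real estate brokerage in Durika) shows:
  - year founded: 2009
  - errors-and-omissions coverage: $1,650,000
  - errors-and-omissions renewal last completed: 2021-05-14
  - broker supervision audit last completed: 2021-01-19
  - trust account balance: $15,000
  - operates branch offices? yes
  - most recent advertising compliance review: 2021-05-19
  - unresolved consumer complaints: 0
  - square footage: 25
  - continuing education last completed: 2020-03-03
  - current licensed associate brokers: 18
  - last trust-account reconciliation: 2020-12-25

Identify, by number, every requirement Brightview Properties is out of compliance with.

1

1. continuing education 468 days ago vs limit 365 → not met
2. condition 'operates branch offices' holds; trust-account reconciliation 171 days ago vs limit 180 → met
3. errors-and-omissions renewal 31 days ago vs limit 60 → met
4. advertising compliance review 26 days ago vs limit 30 → met
5. licensed associate brokers 18 ≥ 9 → met
6. broker supervision audit 146 days ago vs limit 180 → met
7. errors-and-omissions coverage $1,650,000 ≥ $1,450,000 → met
8. trust account balance $15,000 ≥ $10,000 → met
9. unresolved consumer complaints 0 ≤ 1 → met
Not met: 1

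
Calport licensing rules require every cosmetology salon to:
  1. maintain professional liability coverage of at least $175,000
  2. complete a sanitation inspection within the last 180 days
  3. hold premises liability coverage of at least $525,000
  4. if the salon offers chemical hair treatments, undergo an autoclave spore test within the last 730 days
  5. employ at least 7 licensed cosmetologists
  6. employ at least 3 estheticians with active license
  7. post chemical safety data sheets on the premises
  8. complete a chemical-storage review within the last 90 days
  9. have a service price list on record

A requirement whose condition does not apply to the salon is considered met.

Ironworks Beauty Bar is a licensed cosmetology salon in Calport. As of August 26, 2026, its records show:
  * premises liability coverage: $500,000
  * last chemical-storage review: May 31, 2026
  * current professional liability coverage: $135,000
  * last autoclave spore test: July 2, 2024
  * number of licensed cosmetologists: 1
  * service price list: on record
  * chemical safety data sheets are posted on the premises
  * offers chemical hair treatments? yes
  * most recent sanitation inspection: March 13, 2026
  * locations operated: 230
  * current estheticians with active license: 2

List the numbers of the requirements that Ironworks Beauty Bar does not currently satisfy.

1, 3, 4, 5, 6

1. professional liability coverage $135,000 < $175,000 → not met
2. sanitation inspection 166 days ago vs limit 180 → met
3. premises liability coverage $500,000 < $525,000 → not met
4. condition 'offers chemical hair treatments' holds; autoclave spore test 785 days ago vs limit 730 → not met
5. licensed cosmetologists 1 < 7 → not met
6. estheticians with active license 2 < 3 → not met
7. chemical safety data sheets present → met
8. chemical-storage review 87 days ago vs limit 90 → met
9. service price list present → met
Not met: 1, 3, 4, 5, 6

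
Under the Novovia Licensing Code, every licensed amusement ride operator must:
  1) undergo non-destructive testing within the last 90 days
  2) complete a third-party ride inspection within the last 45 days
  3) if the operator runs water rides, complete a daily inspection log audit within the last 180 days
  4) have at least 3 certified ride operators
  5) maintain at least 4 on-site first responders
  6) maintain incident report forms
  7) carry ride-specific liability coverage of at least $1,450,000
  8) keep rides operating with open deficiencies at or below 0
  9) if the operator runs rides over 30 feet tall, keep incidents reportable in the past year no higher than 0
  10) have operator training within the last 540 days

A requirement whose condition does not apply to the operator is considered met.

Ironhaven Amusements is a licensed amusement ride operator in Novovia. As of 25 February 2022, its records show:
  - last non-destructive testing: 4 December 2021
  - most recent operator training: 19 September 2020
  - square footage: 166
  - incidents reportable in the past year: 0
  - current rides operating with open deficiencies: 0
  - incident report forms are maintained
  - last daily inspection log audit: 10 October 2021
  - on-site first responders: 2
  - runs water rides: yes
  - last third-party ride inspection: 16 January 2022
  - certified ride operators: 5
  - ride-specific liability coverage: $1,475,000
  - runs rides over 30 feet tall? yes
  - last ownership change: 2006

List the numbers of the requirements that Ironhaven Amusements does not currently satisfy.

5

1. non-destructive testing 83 days ago vs limit 90 → met
2. third-party ride inspection 40 days ago vs limit 45 → met
3. condition 'runs water rides' holds; daily inspection log audit 138 days ago vs limit 180 → met
4. certified ride operators 5 ≥ 3 → met
5. on-site first responders 2 < 4 → not met
6. incident report forms present → met
7. ride-specific liability coverage $1,475,000 ≥ $1,450,000 → met
8. rides operating with open deficiencies 0 ≤ 0 → met
9. condition 'runs rides over 30 feet tall' holds; incidents reportable in the past year 0 ≤ 0 → met
10. operator training 524 days ago vs limit 540 → met
Not met: 5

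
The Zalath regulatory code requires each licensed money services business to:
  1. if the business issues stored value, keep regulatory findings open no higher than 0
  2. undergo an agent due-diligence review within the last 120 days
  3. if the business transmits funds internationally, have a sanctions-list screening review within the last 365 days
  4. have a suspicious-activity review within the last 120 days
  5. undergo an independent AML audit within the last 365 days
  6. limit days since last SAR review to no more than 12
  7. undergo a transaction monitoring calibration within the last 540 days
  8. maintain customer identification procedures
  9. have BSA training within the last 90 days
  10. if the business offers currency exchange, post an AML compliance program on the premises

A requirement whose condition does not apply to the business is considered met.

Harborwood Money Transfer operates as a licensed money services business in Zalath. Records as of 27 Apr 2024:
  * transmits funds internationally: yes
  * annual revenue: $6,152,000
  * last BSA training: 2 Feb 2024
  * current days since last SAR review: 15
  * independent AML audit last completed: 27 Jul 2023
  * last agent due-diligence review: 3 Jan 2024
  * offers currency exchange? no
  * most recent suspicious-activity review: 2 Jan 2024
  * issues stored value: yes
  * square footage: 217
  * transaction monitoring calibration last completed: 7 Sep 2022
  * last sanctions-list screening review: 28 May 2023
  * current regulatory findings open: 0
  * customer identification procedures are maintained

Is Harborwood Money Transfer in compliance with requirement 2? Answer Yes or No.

Yes

2. agent due-diligence review 115 days ago vs limit 120 → met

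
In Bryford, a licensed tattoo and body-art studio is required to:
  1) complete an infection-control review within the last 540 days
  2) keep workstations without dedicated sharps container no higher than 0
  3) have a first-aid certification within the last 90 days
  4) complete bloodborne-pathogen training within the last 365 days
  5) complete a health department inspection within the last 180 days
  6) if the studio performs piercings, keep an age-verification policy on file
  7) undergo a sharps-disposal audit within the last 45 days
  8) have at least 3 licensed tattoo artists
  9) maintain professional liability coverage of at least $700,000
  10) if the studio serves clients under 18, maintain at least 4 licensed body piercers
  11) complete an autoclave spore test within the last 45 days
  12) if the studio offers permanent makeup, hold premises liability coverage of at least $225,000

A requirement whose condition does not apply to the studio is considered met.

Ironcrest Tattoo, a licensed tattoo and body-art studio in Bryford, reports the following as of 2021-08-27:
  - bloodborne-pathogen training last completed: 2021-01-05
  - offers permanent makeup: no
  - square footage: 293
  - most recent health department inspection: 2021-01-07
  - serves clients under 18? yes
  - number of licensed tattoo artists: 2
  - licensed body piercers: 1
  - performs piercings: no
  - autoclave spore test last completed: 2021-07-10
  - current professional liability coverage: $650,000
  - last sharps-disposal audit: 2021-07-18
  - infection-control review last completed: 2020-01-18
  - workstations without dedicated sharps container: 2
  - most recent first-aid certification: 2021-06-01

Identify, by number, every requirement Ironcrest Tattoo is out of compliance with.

1. infection-control review 587 days ago vs limit 540 → not met
2. workstations without dedicated sharps container 2 > 0 → not met
3. first-aid certification 87 days ago vs limit 90 → met
4. bloodborne-pathogen training 234 days ago vs limit 365 → met
5. health department inspection 232 days ago vs limit 180 → not met
6. condition 'performs piercings' does not hold → requirement n/a → met
7. sharps-disposal audit 40 days ago vs limit 45 → met
8. licensed tattoo artists 2 < 3 → not met
9. professional liability coverage $650,000 < $700,000 → not met
10. condition 'serves clients under 18' holds; licensed body piercers 1 < 4 → not met
11. autoclave spore test 48 days ago vs limit 45 → not met
12. condition 'offers permanent makeup' does not hold → requirement n/a → met
Not met: 1, 2, 5, 8, 9, 10, 11

1, 2, 5, 8, 9, 10, 11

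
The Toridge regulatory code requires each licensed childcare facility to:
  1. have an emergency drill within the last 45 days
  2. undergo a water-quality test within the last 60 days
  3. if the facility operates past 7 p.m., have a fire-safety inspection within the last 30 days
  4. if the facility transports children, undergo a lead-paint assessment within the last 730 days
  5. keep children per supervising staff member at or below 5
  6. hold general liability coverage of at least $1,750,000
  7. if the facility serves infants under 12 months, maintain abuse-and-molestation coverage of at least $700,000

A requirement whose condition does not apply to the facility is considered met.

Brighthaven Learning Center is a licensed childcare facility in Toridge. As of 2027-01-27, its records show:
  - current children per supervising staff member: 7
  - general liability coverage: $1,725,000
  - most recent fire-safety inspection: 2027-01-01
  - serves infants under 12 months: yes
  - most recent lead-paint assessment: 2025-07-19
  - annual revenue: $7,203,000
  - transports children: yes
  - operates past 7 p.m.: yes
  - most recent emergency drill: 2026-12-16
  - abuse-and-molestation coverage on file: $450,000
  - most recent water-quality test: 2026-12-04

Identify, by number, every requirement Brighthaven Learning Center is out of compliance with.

1. emergency drill 42 days ago vs limit 45 → met
2. water-quality test 54 days ago vs limit 60 → met
3. condition 'operates past 7 p.m.' holds; fire-safety inspection 26 days ago vs limit 30 → met
4. condition 'transports children' holds; lead-paint assessment 557 days ago vs limit 730 → met
5. children per supervising staff member 7 > 5 → not met
6. general liability coverage $1,725,000 < $1,750,000 → not met
7. condition 'serves infants under 12 months' holds; abuse-and-molestation coverage $450,000 < $700,000 → not met
Not met: 5, 6, 7

5, 6, 7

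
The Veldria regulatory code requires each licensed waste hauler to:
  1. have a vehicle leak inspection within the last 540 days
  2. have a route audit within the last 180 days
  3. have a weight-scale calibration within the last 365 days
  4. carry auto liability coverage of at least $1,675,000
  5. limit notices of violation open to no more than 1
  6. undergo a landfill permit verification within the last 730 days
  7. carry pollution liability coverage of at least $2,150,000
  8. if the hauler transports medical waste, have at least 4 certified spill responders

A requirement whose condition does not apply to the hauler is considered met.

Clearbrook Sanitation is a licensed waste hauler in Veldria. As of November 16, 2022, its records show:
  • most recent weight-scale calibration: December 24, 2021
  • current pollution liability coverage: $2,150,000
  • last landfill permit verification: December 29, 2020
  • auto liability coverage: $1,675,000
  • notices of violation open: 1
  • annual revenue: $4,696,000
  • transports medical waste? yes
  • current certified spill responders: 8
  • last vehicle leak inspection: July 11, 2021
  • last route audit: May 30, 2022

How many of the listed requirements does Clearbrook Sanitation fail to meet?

0

1. vehicle leak inspection 493 days ago vs limit 540 → met
2. route audit 170 days ago vs limit 180 → met
3. weight-scale calibration 327 days ago vs limit 365 → met
4. auto liability coverage $1,675,000 ≥ $1,675,000 → met
5. notices of violation open 1 ≤ 1 → met
6. landfill permit verification 687 days ago vs limit 730 → met
7. pollution liability coverage $2,150,000 ≥ $2,150,000 → met
8. condition 'transports medical waste' holds; certified spill responders 8 ≥ 4 → met
Not met: 0 of 8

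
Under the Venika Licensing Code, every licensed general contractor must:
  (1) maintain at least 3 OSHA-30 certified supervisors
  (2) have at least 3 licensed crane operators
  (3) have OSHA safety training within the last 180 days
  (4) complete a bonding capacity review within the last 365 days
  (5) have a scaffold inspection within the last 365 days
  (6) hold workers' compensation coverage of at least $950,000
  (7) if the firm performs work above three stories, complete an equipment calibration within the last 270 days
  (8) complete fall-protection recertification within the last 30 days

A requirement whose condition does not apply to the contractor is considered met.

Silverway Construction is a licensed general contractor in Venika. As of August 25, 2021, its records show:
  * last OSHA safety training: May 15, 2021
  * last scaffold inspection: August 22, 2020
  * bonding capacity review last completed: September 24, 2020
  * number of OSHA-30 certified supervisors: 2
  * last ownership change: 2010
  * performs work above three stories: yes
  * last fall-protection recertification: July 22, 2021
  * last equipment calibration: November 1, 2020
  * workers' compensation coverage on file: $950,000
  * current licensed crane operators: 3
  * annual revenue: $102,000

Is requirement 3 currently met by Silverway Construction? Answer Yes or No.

3. OSHA safety training 102 days ago vs limit 180 → met

Yes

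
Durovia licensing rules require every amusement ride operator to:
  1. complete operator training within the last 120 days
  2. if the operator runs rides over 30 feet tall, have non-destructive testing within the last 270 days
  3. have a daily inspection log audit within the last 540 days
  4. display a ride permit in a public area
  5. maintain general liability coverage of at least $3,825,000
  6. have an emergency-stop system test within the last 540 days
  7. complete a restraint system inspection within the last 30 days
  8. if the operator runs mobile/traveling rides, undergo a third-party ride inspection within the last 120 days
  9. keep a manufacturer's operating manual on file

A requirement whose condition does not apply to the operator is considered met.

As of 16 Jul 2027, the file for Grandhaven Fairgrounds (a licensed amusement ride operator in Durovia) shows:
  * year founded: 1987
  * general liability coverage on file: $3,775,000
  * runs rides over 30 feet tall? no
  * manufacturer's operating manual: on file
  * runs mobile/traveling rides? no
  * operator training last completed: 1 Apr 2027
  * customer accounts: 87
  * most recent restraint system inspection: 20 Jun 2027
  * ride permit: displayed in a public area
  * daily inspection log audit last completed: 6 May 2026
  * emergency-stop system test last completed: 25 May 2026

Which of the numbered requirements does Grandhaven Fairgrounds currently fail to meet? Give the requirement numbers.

5

1. operator training 106 days ago vs limit 120 → met
2. condition 'runs rides over 30 feet tall' does not hold → requirement n/a → met
3. daily inspection log audit 436 days ago vs limit 540 → met
4. ride permit present → met
5. general liability coverage $3,775,000 < $3,825,000 → not met
6. emergency-stop system test 417 days ago vs limit 540 → met
7. restraint system inspection 26 days ago vs limit 30 → met
8. condition 'runs mobile/traveling rides' does not hold → requirement n/a → met
9. manufacturer's operating manual present → met
Not met: 5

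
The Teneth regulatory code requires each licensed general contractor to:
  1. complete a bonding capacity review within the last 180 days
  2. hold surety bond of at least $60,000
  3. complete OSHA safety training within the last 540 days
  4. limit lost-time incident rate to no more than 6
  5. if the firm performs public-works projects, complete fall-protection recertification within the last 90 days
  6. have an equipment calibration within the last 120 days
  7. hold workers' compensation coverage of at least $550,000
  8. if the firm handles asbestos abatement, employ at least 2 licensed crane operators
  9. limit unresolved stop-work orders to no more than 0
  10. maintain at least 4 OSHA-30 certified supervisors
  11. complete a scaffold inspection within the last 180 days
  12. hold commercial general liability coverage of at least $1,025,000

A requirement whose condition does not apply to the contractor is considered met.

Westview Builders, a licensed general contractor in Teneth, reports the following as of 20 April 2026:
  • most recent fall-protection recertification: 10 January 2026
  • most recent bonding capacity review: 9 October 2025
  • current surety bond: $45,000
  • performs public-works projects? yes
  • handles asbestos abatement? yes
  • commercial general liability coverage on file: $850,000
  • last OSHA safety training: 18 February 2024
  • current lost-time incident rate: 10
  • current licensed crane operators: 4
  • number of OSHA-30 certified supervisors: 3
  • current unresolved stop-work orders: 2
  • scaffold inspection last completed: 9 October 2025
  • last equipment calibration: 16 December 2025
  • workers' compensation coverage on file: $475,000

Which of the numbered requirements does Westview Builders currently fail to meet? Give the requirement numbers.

1, 2, 3, 4, 5, 6, 7, 9, 10, 11, 12

1. bonding capacity review 193 days ago vs limit 180 → not met
2. surety bond $45,000 < $60,000 → not met
3. OSHA safety training 792 days ago vs limit 540 → not met
4. lost-time incident rate 10 > 6 → not met
5. condition 'performs public-works projects' holds; fall-protection recertification 100 days ago vs limit 90 → not met
6. equipment calibration 125 days ago vs limit 120 → not met
7. workers' compensation coverage $475,000 < $550,000 → not met
8. condition 'handles asbestos abatement' holds; licensed crane operators 4 ≥ 2 → met
9. unresolved stop-work orders 2 > 0 → not met
10. OSHA-30 certified supervisors 3 < 4 → not met
11. scaffold inspection 193 days ago vs limit 180 → not met
12. commercial general liability coverage $850,000 < $1,025,000 → not met
Not met: 1, 2, 3, 4, 5, 6, 7, 9, 10, 11, 12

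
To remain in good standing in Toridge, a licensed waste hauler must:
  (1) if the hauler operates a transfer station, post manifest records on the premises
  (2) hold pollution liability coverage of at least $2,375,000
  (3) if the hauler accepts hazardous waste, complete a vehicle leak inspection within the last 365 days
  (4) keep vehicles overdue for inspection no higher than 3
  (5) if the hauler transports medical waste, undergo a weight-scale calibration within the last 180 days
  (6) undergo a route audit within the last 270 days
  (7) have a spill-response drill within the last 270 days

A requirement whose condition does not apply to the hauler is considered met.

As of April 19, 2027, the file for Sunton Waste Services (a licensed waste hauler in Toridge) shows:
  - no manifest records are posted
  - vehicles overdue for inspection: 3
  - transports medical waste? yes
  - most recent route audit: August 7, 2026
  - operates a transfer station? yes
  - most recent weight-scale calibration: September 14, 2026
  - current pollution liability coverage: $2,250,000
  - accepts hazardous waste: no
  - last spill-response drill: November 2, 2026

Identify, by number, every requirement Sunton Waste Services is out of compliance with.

1. condition 'operates a transfer station' holds; manifest records absent → not met
2. pollution liability coverage $2,250,000 < $2,375,000 → not met
3. condition 'accepts hazardous waste' does not hold → requirement n/a → met
4. vehicles overdue for inspection 3 ≤ 3 → met
5. condition 'transports medical waste' holds; weight-scale calibration 217 days ago vs limit 180 → not met
6. route audit 255 days ago vs limit 270 → met
7. spill-response drill 168 days ago vs limit 270 → met
Not met: 1, 2, 5

1, 2, 5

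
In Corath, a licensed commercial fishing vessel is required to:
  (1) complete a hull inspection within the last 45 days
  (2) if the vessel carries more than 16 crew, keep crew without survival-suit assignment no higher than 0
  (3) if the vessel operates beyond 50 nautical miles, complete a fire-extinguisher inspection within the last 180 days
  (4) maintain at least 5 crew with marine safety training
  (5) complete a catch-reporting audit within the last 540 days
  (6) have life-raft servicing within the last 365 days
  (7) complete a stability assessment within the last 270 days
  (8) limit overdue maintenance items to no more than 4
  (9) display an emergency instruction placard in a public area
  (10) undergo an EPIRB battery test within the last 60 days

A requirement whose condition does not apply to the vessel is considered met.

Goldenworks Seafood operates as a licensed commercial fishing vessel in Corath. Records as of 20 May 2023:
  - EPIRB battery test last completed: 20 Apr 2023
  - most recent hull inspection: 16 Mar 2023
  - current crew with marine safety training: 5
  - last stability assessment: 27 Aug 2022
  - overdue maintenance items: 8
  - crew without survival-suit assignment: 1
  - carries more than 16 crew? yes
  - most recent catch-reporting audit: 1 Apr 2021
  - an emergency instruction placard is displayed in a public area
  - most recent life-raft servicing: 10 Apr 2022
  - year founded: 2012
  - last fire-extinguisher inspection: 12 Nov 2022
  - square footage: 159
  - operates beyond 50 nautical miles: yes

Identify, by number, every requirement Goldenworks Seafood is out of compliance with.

1. hull inspection 65 days ago vs limit 45 → not met
2. condition 'carries more than 16 crew' holds; crew without survival-suit assignment 1 > 0 → not met
3. condition 'operates beyond 50 nautical miles' holds; fire-extinguisher inspection 189 days ago vs limit 180 → not met
4. crew with marine safety training 5 ≥ 5 → met
5. catch-reporting audit 779 days ago vs limit 540 → not met
6. life-raft servicing 405 days ago vs limit 365 → not met
7. stability assessment 266 days ago vs limit 270 → met
8. overdue maintenance items 8 > 4 → not met
9. emergency instruction placard present → met
10. EPIRB battery test 30 days ago vs limit 60 → met
Not met: 1, 2, 3, 5, 6, 8

1, 2, 3, 5, 6, 8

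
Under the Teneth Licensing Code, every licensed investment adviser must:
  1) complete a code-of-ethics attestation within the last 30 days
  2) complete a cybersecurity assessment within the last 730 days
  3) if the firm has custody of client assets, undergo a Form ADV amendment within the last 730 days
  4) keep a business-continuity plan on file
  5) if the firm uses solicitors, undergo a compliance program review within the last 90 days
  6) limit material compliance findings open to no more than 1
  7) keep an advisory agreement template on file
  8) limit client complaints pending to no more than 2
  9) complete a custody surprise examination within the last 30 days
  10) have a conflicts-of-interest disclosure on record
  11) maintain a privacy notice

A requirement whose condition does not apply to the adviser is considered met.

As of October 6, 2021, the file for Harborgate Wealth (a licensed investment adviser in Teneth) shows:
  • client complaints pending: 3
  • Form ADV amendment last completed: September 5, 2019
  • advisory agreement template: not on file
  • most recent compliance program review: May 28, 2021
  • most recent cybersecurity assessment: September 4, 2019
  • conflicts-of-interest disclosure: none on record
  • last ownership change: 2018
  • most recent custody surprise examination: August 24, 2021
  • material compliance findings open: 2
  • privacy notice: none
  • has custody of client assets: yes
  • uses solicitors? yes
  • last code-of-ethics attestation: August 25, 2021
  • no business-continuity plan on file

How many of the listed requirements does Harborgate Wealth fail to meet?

1. code-of-ethics attestation 42 days ago vs limit 30 → not met
2. cybersecurity assessment 763 days ago vs limit 730 → not met
3. condition 'has custody of client assets' holds; Form ADV amendment 762 days ago vs limit 730 → not met
4. business-continuity plan absent → not met
5. condition 'uses solicitors' holds; compliance program review 131 days ago vs limit 90 → not met
6. material compliance findings open 2 > 1 → not met
7. advisory agreement template absent → not met
8. client complaints pending 3 > 2 → not met
9. custody surprise examination 43 days ago vs limit 30 → not met
10. conflicts-of-interest disclosure absent → not met
11. privacy notice absent → not met
Not met: 11 of 11

11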